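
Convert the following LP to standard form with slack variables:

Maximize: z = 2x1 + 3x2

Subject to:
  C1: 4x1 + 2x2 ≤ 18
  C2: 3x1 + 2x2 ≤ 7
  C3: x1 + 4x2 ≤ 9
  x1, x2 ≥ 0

max z = 2x1 + 3x2

s.t.
  4x1 + 2x2 + s1 = 18
  3x1 + 2x2 + s2 = 7
  x1 + 4x2 + s3 = 9
  x1, x2, s1, s2, s3 ≥ 0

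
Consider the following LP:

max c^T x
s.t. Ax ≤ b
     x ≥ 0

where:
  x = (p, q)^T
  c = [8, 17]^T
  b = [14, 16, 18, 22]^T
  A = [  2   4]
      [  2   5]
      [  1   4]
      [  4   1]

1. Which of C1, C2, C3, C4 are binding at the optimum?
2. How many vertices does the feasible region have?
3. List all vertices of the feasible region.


1. C1, C2
2. 5
3. (0, 0), (5.5, 0), (5.286, 0.8571), (3, 2), (0, 3.2)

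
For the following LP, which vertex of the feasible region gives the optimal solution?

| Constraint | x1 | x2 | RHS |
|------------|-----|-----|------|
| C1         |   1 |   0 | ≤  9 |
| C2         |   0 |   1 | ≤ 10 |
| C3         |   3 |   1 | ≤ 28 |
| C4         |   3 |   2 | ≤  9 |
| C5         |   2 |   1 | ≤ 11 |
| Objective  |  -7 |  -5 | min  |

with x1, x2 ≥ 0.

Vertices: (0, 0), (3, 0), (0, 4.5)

Evaluate the objective at each vertex of the feasible region:
  z(0, 0) = 0
  z(3, 0) = -21
  z(0, 4.5) = -22.5  ←
The minimum is at x1 = 0, x2 = 4.5.

(0, 4.5)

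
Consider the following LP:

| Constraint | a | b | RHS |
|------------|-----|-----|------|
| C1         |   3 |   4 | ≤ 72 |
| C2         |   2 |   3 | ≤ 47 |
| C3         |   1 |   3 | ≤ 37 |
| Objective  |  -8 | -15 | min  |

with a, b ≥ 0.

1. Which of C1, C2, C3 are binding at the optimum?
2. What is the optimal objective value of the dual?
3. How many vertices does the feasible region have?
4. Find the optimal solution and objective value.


1. C2, C3
2. -215
3. 4
4. a = 10, b = 9, z = -215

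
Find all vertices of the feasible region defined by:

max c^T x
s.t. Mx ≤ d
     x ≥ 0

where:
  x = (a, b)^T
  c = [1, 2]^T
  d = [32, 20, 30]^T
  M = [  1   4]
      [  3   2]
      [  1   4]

(0, 0), (6.667, 0), (2, 7), (0, 7.5)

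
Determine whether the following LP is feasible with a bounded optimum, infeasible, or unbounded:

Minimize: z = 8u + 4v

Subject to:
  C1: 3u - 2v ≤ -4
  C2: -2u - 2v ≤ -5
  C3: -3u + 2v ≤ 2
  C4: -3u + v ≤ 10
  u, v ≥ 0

Infeasible (no feasible solution exists)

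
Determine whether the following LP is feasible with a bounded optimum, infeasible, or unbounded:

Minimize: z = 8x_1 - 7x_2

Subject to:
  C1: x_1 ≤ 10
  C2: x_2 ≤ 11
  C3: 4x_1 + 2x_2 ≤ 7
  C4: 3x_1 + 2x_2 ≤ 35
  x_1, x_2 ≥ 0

Feasible with a bounded optimal solution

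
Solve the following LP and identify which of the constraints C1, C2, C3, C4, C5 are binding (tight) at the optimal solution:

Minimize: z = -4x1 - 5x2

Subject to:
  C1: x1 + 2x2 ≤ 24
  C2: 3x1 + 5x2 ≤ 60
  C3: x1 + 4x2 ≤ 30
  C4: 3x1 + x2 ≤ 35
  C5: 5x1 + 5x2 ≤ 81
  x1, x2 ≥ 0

At x1 = 10, x2 = 5, compute slack b - a·x for each constraint:
  C1: 24 − 20 = 4  (slack)
  C2: 60 − 55 = 5  (slack)
  C3: 30 − 30 = 0  (binding)
  C4: 35 − 35 = 0  (binding)
  C5: 81 − 75 = 6  (slack)

Optimal: x1 = 10, x2 = 5
Binding: C3, C4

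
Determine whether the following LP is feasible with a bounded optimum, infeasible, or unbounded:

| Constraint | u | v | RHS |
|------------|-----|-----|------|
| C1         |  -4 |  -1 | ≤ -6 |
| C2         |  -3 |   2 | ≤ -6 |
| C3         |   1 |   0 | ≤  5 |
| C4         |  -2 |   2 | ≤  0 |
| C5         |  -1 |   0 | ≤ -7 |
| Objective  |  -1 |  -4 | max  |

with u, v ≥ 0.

Infeasible (no feasible solution exists)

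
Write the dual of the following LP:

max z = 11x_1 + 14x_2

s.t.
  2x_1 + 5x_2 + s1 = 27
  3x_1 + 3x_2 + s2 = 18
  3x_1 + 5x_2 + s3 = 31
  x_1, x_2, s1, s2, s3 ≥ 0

Primal max cᵀx s.t. Ax ≤ b, x ≥ 0  →  Dual min bᵀy s.t. Aᵀy ≥ c, y ≥ 0.

Minimize: z = 27y1 + 18y2 + 31y3

Subject to:
  2y1 + 3y2 + 3y3 ≥ 11
  5y1 + 3y2 + 5y3 ≥ 14
  y1, y2, y3 ≥ 0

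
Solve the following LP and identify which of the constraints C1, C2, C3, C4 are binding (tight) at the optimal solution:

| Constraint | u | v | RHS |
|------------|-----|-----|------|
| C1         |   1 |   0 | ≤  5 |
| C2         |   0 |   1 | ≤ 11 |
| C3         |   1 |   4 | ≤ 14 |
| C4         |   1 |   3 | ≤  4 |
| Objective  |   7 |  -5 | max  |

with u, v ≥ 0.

At u = 4, v = 0, compute slack b - a·x for each constraint:
  C1: 5 − 4 = 1  (slack)
  C2: 11 − 0 = 11  (slack)
  C3: 14 − 4 = 10  (slack)
  C4: 4 − 4 = 0  (binding)

Optimal: u = 4, v = 0
Binding: C4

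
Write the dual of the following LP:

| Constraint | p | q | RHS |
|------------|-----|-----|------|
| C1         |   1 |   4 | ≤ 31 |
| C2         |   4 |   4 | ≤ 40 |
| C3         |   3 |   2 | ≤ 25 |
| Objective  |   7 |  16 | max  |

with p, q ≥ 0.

Primal max cᵀx s.t. Ax ≤ b, x ≥ 0  →  Dual min bᵀy s.t. Aᵀy ≥ c, y ≥ 0.

Minimize: z = 31y1 + 40y2 + 25y3

Subject to:
  y1 + 4y2 + 3y3 ≥ 7
  4y1 + 4y2 + 2y3 ≥ 16
  y1, y2, y3 ≥ 0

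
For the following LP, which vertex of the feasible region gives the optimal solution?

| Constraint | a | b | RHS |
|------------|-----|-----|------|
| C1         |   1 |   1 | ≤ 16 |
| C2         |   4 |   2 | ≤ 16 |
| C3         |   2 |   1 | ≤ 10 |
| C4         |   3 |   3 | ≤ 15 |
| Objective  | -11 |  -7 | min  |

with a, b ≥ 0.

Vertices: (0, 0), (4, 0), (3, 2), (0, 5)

Evaluate the objective at each vertex of the feasible region:
  z(0, 0) = 0
  z(4, 0) = -44
  z(3, 2) = -47  ←
  z(0, 5) = -35
The minimum is at a = 3, b = 2.

(3, 2)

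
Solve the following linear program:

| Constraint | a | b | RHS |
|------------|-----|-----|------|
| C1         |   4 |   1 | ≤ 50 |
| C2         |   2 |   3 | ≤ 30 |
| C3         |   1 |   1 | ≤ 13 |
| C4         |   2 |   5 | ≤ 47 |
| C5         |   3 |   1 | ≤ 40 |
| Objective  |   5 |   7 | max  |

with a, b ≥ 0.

Evaluate the objective at each vertex of the feasible region:
  z(0, 0) = 0
  z(12.5, 0) = 62.5
  z(12.33, 0.6667) = 66.33
  z(9, 4) = 73  ←
  z(2.25, 8.5) = 70.75
  z(0, 9.4) = 65.8
The maximum is at a = 9, b = 4.

a = 9, b = 4, z = 73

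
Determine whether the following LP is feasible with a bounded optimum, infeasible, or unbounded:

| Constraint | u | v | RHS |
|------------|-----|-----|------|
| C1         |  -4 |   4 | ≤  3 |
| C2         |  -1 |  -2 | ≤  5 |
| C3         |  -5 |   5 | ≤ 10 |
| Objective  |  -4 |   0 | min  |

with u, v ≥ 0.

Unbounded (objective can decrease without bound)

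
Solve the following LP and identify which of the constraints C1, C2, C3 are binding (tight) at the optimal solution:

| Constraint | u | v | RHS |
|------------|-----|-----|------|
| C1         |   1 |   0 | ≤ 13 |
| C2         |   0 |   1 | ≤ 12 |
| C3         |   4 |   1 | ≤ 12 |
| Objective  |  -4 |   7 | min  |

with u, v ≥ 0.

At u = 3, v = 0, compute slack b - a·x for each constraint:
  C1: 13 − 3 = 10  (slack)
  C2: 12 − 0 = 12  (slack)
  C3: 12 − 12 = 0  (binding)

Optimal: u = 3, v = 0
Binding: C3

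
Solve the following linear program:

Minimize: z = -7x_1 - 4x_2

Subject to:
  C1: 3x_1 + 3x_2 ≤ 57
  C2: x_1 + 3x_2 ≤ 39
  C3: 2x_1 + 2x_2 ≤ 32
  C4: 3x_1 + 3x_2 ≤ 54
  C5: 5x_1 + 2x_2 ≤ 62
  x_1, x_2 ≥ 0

Evaluate the objective at each vertex of the feasible region:
  z(0, 0) = 0
  z(12.4, 0) = -86.8
  z(10, 6) = -94  ←
  z(4.5, 11.5) = -77.5
  z(0, 13) = -52
The minimum is at x_1 = 10, x_2 = 6.

x_1 = 10, x_2 = 6, z = -94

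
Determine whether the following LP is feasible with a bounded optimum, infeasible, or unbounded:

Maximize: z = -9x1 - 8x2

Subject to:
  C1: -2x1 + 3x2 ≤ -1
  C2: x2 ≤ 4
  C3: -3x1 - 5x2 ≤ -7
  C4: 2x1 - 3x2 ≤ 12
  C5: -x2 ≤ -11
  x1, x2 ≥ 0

Infeasible (no feasible solution exists)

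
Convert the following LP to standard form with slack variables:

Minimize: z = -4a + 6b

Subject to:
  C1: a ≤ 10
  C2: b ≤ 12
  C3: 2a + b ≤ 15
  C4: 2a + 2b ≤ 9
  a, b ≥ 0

min z = -4a + 6b

s.t.
  a + s1 = 10
  b + s2 = 12
  2a + b + s3 = 15
  2a + 2b + s4 = 9
  a, b, s1, s2, s3, s4 ≥ 0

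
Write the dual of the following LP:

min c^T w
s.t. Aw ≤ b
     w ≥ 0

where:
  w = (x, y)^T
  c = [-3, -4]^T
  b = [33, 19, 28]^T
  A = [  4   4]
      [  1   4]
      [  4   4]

Primal min cᵀx s.t. Ax ≤ b, x ≥ 0  →  Dual max −bᵀy s.t. Aᵀy ≥ −c, y ≥ 0.

Maximize: z = -33y1 - 19y2 - 28y3

Subject to:
  4y1 + y2 + 4y3 ≥ 3
  4y1 + 4y2 + 4y3 ≥ 4
  y1, y2, y3 ≥ 0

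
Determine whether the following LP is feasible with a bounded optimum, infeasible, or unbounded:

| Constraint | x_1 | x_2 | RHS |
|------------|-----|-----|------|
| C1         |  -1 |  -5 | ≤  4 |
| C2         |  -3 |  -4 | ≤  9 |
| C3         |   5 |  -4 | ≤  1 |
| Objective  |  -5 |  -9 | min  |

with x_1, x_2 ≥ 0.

Unbounded (objective can decrease without bound)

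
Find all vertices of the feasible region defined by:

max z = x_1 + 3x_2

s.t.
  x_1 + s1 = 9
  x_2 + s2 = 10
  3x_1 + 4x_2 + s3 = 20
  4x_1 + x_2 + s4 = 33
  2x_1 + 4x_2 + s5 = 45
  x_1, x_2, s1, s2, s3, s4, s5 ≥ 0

(0, 0), (6.667, 0), (0, 5)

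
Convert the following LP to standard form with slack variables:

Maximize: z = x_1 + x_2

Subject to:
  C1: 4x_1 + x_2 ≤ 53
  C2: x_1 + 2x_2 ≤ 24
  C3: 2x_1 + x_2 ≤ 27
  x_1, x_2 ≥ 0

max z = x_1 + x_2

s.t.
  4x_1 + x_2 + s1 = 53
  x_1 + 2x_2 + s2 = 24
  2x_1 + x_2 + s3 = 27
  x_1, x_2, s1, s2, s3 ≥ 0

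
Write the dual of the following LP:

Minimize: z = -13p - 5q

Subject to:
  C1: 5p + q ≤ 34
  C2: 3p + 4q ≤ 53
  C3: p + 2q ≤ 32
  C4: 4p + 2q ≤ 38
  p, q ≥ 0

Primal min cᵀx s.t. Ax ≤ b, x ≥ 0  →  Dual max −bᵀy s.t. Aᵀy ≥ −c, y ≥ 0.

Maximize: z = -34y1 - 53y2 - 32y3 - 38y4

Subject to:
  5y1 + 3y2 + y3 + 4y4 ≥ 13
  y1 + 4y2 + 2y3 + 2y4 ≥ 5
  y1, y2, y3, y4 ≥ 0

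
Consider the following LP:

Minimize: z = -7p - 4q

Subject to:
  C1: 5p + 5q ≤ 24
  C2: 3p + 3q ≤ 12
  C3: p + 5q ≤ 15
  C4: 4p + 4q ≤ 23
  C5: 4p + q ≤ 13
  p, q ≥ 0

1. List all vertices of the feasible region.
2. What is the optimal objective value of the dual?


1. (0, 0), (3.25, 0), (3, 1), (1.25, 2.75), (0, 3)
2. -25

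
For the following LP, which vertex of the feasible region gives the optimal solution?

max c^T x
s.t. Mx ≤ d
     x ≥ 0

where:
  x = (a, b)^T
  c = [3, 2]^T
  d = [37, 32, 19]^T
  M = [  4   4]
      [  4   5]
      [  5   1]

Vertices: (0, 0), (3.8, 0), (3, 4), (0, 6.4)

Evaluate the objective at each vertex of the feasible region:
  z(0, 0) = 0
  z(3.8, 0) = 11.4
  z(3, 4) = 17  ←
  z(0, 6.4) = 12.8
The maximum is at a = 3, b = 4.

(3, 4)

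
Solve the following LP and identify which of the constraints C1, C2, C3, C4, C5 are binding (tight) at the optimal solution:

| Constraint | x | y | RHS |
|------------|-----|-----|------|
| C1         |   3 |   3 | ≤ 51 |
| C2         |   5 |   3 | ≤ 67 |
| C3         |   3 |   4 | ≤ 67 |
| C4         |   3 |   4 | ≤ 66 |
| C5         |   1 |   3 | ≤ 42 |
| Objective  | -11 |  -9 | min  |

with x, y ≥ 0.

At x = 8, y = 9, compute slack b - a·x for each constraint:
  C1: 51 − 51 = 0  (binding)
  C2: 67 − 67 = 0  (binding)
  C3: 67 − 60 = 7  (slack)
  C4: 66 − 60 = 6  (slack)
  C5: 42 − 35 = 7  (slack)

Optimal: x = 8, y = 9
Binding: C1, C2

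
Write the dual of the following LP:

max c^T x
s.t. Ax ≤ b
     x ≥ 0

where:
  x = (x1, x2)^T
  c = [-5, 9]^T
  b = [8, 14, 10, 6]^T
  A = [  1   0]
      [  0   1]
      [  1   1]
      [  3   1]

Primal max cᵀx s.t. Ax ≤ b, x ≥ 0  →  Dual min bᵀy s.t. Aᵀy ≥ c, y ≥ 0.

Minimize: z = 8y1 + 14y2 + 10y3 + 6y4

Subject to:
  y1 + y3 + 3y4 ≥ -5
  y2 + y3 + y4 ≥ 9
  y1, y2, y3, y4 ≥ 0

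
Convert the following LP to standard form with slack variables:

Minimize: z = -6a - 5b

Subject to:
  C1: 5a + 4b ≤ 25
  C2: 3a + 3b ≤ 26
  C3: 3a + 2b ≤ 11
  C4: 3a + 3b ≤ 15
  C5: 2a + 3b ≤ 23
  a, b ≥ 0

min z = -6a - 5b

s.t.
  5a + 4b + s1 = 25
  3a + 3b + s2 = 26
  3a + 2b + s3 = 11
  3a + 3b + s4 = 15
  2a + 3b + s5 = 23
  a, b, s1, s2, s3, s4, s5 ≥ 0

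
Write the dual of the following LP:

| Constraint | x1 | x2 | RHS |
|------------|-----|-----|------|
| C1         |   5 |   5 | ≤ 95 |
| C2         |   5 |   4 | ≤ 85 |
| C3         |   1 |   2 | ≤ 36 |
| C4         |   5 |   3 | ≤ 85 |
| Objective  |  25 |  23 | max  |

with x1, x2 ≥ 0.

Primal max cᵀx s.t. Ax ≤ b, x ≥ 0  →  Dual min bᵀy s.t. Aᵀy ≥ c, y ≥ 0.

Minimize: z = 95y1 + 85y2 + 36y3 + 85y4

Subject to:
  5y1 + 5y2 + y3 + 5y4 ≥ 25
  5y1 + 4y2 + 2y3 + 3y4 ≥ 23
  y1, y2, y3, y4 ≥ 0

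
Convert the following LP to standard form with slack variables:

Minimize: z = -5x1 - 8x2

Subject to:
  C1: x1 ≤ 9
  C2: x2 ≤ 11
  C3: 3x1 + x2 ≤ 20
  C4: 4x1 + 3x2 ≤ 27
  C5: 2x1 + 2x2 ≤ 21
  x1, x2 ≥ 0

min z = -5x1 - 8x2

s.t.
  x1 + s1 = 9
  x2 + s2 = 11
  3x1 + x2 + s3 = 20
  4x1 + 3x2 + s4 = 27
  2x1 + 2x2 + s5 = 21
  x1, x2, s1, s2, s3, s4, s5 ≥ 0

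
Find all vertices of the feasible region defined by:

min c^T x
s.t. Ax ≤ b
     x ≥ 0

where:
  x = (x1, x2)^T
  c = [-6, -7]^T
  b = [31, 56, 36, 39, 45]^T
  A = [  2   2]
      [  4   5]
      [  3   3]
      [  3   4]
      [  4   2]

(0, 0), (11.25, 0), (10.5, 1.5), (9, 3), (0, 9.75)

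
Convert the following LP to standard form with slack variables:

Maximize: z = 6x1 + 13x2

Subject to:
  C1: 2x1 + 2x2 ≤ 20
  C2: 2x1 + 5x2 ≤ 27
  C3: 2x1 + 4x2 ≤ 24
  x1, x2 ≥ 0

max z = 6x1 + 13x2

s.t.
  2x1 + 2x2 + s1 = 20
  2x1 + 5x2 + s2 = 27
  2x1 + 4x2 + s3 = 24
  x1, x2, s1, s2, s3 ≥ 0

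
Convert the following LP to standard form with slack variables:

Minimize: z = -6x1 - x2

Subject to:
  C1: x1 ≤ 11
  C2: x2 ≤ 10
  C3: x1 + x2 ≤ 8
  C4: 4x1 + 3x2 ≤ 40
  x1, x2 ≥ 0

min z = -6x1 - x2

s.t.
  x1 + s1 = 11
  x2 + s2 = 10
  x1 + x2 + s3 = 8
  4x1 + 3x2 + s4 = 40
  x1, x2, s1, s2, s3, s4 ≥ 0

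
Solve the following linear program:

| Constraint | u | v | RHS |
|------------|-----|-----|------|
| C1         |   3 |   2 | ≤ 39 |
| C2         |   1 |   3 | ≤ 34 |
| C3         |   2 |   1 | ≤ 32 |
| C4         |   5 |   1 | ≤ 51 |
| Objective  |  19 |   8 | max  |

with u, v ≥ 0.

Evaluate the objective at each vertex of the feasible region:
  z(0, 0) = 0
  z(10.2, 0) = 193.8
  z(9, 6) = 219  ←
  z(7, 9) = 205
  z(0, 11.33) = 90.67
The maximum is at u = 9, v = 6.

u = 9, v = 6, z = 219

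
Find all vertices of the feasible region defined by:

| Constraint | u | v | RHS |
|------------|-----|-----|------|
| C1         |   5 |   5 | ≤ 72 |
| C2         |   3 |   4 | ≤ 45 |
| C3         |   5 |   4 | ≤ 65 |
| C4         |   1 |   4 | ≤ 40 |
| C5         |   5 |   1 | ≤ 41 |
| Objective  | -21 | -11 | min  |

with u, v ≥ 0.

(0, 0), (8.2, 0), (7, 6), (2.5, 9.375), (0, 10)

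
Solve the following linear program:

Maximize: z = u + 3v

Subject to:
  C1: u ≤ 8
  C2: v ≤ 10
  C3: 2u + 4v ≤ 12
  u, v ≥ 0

Evaluate the objective at each vertex of the feasible region:
  z(0, 0) = 0
  z(6, 0) = 6
  z(0, 3) = 9  ←
The maximum is at u = 0, v = 3.

u = 0, v = 3, z = 9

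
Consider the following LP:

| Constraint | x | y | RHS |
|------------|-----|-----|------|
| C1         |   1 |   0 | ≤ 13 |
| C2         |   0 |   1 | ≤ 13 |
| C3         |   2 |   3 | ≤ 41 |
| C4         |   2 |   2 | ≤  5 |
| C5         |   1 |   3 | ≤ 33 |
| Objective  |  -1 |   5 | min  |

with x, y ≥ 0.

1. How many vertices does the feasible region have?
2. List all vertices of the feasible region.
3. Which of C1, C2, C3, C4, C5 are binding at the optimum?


1. 3
2. (0, 0), (2.5, 0), (0, 2.5)
3. C4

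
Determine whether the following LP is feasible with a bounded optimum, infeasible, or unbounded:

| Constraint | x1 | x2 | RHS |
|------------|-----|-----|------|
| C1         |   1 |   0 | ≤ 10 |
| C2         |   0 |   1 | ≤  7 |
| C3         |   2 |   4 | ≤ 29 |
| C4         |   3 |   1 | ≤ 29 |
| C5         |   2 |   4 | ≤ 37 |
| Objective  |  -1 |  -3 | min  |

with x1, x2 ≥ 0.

Feasible with a bounded optimal solution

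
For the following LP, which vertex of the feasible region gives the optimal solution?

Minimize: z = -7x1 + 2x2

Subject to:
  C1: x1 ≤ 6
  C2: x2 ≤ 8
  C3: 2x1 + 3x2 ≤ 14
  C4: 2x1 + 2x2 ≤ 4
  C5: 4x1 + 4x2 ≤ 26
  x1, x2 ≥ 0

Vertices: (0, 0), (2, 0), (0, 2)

Evaluate the objective at each vertex of the feasible region:
  z(0, 0) = 0
  z(2, 0) = -14  ←
  z(0, 2) = 4
The minimum is at x1 = 2, x2 = 0.

(2, 0)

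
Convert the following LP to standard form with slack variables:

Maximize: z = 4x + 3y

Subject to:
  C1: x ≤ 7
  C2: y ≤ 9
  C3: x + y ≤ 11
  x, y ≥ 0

max z = 4x + 3y

s.t.
  x + s1 = 7
  y + s2 = 9
  x + y + s3 = 11
  x, y, s1, s2, s3 ≥ 0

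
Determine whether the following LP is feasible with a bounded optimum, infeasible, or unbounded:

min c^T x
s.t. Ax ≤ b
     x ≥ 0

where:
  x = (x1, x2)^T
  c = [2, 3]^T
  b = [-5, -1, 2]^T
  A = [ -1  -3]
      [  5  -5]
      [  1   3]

Infeasible (no feasible solution exists)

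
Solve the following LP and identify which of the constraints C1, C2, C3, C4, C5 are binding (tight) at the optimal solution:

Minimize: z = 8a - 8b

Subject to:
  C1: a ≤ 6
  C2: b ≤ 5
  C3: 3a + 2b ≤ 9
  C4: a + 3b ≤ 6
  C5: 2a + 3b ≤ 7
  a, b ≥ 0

At a = 0, b = 2, compute slack b - a·x for each constraint:
  C1: 6 − 0 = 6  (slack)
  C2: 5 − 2 = 3  (slack)
  C3: 9 − 4 = 5  (slack)
  C4: 6 − 6 = 0  (binding)
  C5: 7 − 6 = 1  (slack)

Optimal: a = 0, b = 2
Binding: C4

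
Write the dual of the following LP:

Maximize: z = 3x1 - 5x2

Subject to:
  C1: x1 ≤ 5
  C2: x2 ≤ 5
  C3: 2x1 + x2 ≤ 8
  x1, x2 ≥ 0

Primal max cᵀx s.t. Ax ≤ b, x ≥ 0  →  Dual min bᵀy s.t. Aᵀy ≥ c, y ≥ 0.

Minimize: z = 5y1 + 5y2 + 8y3

Subject to:
  y1 + 2y3 ≥ 3
  y2 + y3 ≥ -5
  y1, y2, y3 ≥ 0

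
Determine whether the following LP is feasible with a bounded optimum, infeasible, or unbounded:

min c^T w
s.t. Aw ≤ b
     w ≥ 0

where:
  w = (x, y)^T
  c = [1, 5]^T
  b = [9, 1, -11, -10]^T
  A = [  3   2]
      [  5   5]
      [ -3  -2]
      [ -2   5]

Infeasible (no feasible solution exists)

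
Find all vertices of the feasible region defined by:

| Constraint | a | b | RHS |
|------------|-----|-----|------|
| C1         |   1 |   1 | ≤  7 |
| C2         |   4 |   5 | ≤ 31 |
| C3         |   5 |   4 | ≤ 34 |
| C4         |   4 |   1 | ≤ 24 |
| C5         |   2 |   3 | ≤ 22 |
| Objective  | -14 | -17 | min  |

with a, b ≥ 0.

(0, 0), (6, 0), (5.667, 1.333), (4, 3), (0, 6.2)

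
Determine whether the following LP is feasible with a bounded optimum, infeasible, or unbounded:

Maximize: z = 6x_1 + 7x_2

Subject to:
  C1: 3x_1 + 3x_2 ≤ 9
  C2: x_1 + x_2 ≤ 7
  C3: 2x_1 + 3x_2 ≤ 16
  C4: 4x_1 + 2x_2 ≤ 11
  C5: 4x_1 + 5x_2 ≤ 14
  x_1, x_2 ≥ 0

Feasible with a bounded optimal solution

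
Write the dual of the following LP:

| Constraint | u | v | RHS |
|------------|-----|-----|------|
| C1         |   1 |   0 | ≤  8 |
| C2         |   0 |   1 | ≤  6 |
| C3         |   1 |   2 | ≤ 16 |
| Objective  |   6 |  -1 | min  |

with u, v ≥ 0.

Primal min cᵀx s.t. Ax ≤ b, x ≥ 0  →  Dual max −bᵀy s.t. Aᵀy ≥ −c, y ≥ 0.

Maximize: z = -8y1 - 6y2 - 16y3

Subject to:
  y1 + y3 ≥ -6
  y2 + 2y3 ≥ 1
  y1, y2, y3 ≥ 0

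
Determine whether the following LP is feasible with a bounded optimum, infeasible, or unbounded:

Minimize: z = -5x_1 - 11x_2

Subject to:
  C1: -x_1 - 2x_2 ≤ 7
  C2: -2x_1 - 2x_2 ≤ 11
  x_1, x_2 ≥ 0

Unbounded (objective can decrease without bound)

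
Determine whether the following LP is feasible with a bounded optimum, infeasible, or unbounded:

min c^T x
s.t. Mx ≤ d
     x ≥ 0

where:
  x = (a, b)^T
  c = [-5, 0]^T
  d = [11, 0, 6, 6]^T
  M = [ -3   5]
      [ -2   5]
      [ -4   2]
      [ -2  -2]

Unbounded (objective can decrease without bound)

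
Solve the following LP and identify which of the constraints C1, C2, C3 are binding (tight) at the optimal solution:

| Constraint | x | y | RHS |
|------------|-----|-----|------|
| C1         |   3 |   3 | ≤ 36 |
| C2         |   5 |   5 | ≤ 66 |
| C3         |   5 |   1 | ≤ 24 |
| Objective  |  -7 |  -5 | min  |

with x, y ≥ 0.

At x = 3, y = 9, compute slack b - a·x for each constraint:
  C1: 36 − 36 = 0  (binding)
  C2: 66 − 60 = 6  (slack)
  C3: 24 − 24 = 0  (binding)

Optimal: x = 3, y = 9
Binding: C1, C3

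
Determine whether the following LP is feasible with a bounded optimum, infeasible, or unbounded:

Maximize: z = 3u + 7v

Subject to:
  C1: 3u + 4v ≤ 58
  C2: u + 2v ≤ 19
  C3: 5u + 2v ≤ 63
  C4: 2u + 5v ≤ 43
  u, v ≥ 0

Feasible with a bounded optimal solution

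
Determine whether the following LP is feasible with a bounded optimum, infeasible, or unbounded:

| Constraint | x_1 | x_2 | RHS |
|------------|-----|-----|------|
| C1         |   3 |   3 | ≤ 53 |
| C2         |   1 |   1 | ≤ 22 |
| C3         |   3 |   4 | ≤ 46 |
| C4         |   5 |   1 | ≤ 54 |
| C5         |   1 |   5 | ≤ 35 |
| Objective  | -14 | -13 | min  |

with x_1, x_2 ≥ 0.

Feasible with a bounded optimal solution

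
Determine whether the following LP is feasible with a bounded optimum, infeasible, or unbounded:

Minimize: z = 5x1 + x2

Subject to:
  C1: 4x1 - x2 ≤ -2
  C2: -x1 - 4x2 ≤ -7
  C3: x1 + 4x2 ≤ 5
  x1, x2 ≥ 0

Infeasible (no feasible solution exists)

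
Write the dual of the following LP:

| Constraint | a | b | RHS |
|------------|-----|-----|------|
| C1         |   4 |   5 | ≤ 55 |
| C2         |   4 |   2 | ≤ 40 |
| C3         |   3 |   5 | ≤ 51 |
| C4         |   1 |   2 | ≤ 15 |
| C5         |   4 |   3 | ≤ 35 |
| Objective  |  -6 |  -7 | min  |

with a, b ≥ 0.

Primal min cᵀx s.t. Ax ≤ b, x ≥ 0  →  Dual max −bᵀy s.t. Aᵀy ≥ −c, y ≥ 0.

Maximize: z = -55y1 - 40y2 - 51y3 - 15y4 - 35y5

Subject to:
  4y1 + 4y2 + 3y3 + y4 + 4y5 ≥ 6
  5y1 + 2y2 + 5y3 + 2y4 + 3y5 ≥ 7
  y1, y2, y3, y4, y5 ≥ 0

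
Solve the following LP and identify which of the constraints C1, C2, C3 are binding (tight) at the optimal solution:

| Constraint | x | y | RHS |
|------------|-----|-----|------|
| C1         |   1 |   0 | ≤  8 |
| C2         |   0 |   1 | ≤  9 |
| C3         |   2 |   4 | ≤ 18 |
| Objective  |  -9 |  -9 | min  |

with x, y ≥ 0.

At x = 8, y = 0.5, compute slack b - a·x for each constraint:
  C1: 8 − 8 = 0  (binding)
  C2: 9 − 0.5 = 8.5  (slack)
  C3: 18 − 18 = 0  (binding)

Optimal: x = 8, y = 0.5
Binding: C1, C3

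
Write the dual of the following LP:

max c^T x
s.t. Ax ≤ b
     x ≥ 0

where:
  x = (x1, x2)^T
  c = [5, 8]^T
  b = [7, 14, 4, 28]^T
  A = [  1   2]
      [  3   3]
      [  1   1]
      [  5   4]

Primal max cᵀx s.t. Ax ≤ b, x ≥ 0  →  Dual min bᵀy s.t. Aᵀy ≥ c, y ≥ 0.

Minimize: z = 7y1 + 14y2 + 4y3 + 28y4

Subject to:
  y1 + 3y2 + y3 + 5y4 ≥ 5
  2y1 + 3y2 + y3 + 4y4 ≥ 8
  y1, y2, y3, y4 ≥ 0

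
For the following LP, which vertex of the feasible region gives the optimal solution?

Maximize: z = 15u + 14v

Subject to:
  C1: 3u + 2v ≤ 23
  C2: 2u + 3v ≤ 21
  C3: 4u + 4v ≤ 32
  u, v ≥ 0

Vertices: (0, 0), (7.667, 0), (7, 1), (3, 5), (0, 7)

Evaluate the objective at each vertex of the feasible region:
  z(0, 0) = 0
  z(7.667, 0) = 115
  z(7, 1) = 119  ←
  z(3, 5) = 115
  z(0, 7) = 98
The maximum is at u = 7, v = 1.

(7, 1)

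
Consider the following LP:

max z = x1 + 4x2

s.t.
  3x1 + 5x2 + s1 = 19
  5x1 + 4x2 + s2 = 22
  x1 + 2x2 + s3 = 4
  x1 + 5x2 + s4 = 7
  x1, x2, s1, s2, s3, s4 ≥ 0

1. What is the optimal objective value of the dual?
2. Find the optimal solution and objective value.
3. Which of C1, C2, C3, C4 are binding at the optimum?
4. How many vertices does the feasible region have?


1. 6
2. x1 = 2, x2 = 1, z = 6
3. C3, C4
4. 4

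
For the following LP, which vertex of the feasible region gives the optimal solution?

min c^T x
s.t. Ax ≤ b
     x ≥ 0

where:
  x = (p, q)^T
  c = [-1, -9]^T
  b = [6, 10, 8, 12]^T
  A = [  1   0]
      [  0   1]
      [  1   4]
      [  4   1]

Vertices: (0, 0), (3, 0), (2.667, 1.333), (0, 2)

Evaluate the objective at each vertex of the feasible region:
  z(0, 0) = 0
  z(3, 0) = -3
  z(2.667, 1.333) = -14.67
  z(0, 2) = -18  ←
The minimum is at p = 0, q = 2.

(0, 2)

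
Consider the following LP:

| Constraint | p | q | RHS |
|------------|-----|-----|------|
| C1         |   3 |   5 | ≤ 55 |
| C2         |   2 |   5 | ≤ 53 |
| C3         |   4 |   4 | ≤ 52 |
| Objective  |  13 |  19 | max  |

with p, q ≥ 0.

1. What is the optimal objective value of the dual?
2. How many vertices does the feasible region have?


1. 217
2. 5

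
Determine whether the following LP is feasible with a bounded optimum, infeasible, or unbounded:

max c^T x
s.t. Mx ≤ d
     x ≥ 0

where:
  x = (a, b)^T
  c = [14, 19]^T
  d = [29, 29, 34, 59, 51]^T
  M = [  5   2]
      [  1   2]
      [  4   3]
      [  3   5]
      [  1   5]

Feasible with a bounded optimal solution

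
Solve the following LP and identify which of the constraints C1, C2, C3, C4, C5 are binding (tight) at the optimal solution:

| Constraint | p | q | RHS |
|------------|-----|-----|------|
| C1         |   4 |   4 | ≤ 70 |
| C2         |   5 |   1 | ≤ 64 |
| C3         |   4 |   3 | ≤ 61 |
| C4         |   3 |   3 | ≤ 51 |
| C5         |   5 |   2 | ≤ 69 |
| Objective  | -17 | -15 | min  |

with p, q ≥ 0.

At p = 10, q = 7, compute slack b - a·x for each constraint:
  C1: 70 − 68 = 2  (slack)
  C2: 64 − 57 = 7  (slack)
  C3: 61 − 61 = 0  (binding)
  C4: 51 − 51 = 0  (binding)
  C5: 69 − 64 = 5  (slack)

Optimal: p = 10, q = 7
Binding: C3, C4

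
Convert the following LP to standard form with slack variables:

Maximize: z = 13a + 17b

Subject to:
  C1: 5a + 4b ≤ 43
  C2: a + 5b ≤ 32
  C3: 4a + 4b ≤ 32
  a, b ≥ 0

max z = 13a + 17b

s.t.
  5a + 4b + s1 = 43
  a + 5b + s2 = 32
  4a + 4b + s3 = 32
  a, b, s1, s2, s3 ≥ 0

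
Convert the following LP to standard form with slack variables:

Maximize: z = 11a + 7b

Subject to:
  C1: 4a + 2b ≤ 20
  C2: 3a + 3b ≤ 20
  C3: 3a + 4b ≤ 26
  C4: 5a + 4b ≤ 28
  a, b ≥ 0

max z = 11a + 7b

s.t.
  4a + 2b + s1 = 20
  3a + 3b + s2 = 20
  3a + 4b + s3 = 26
  5a + 4b + s4 = 28
  a, b, s1, s2, s3, s4 ≥ 0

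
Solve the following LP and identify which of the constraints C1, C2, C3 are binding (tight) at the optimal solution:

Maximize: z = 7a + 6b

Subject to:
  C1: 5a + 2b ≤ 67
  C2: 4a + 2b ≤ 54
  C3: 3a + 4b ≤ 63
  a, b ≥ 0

At a = 9, b = 9, compute slack b - a·x for each constraint:
  C1: 67 − 63 = 4  (slack)
  C2: 54 − 54 = 0  (binding)
  C3: 63 − 63 = 0  (binding)

Optimal: a = 9, b = 9
Binding: C2, C3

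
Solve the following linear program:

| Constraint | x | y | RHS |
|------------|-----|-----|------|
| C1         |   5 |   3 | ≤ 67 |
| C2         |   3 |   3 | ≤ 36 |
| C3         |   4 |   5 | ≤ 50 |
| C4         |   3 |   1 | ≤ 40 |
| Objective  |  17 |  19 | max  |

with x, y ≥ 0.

Evaluate the objective at each vertex of the feasible region:
  z(0, 0) = 0
  z(12, 0) = 204
  z(10, 2) = 208  ←
  z(0, 10) = 190
The maximum is at x = 10, y = 2.

x = 10, y = 2, z = 208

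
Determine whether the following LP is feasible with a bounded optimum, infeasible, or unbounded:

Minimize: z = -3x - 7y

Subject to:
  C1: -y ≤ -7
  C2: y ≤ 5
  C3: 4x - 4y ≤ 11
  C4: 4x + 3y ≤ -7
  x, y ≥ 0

Infeasible (no feasible solution exists)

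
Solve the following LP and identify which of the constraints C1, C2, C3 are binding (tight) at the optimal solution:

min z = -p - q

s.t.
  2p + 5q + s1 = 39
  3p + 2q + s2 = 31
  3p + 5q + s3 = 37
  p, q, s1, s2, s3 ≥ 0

At p = 9, q = 2, compute slack b - a·x for each constraint:
  C1: 39 − 28 = 11  (slack)
  C2: 31 − 31 = 0  (binding)
  C3: 37 − 37 = 0  (binding)

Optimal: p = 9, q = 2
Binding: C2, C3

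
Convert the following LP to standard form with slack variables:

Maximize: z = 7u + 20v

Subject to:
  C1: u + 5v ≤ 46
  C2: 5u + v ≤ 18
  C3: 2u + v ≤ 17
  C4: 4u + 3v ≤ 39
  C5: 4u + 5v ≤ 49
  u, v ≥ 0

max z = 7u + 20v

s.t.
  u + 5v + s1 = 46
  5u + v + s2 = 18
  2u + v + s3 = 17
  4u + 3v + s4 = 39
  4u + 5v + s5 = 49
  u, v, s1, s2, s3, s4, s5 ≥ 0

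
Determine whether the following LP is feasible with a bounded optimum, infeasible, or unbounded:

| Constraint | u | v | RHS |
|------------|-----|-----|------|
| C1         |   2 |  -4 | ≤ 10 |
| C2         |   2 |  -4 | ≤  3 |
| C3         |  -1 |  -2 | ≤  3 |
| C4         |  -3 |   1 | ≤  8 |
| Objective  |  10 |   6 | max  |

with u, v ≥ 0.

Unbounded (objective can increase without bound)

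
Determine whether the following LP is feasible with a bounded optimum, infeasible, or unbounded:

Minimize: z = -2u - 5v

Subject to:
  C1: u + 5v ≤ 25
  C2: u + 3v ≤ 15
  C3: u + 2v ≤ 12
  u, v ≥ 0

Feasible with a bounded optimal solution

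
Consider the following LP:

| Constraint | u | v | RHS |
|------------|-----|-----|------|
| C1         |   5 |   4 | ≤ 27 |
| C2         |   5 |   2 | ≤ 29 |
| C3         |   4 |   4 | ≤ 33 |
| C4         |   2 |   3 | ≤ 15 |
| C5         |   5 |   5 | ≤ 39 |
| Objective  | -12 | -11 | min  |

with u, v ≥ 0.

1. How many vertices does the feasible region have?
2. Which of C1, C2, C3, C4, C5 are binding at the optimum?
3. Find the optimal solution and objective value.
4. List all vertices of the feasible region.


1. 4
2. C1, C4
3. u = 3, v = 3, z = -69
4. (0, 0), (5.4, 0), (3, 3), (0, 5)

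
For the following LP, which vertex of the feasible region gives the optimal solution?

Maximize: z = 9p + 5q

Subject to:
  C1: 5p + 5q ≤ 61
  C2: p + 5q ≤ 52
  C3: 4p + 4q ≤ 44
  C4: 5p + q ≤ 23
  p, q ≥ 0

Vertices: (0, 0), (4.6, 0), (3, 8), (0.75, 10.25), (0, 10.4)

Evaluate the objective at each vertex of the feasible region:
  z(0, 0) = 0
  z(4.6, 0) = 41.4
  z(3, 8) = 67  ←
  z(0.75, 10.25) = 58
  z(0, 10.4) = 52
The maximum is at p = 3, q = 8.

(3, 8)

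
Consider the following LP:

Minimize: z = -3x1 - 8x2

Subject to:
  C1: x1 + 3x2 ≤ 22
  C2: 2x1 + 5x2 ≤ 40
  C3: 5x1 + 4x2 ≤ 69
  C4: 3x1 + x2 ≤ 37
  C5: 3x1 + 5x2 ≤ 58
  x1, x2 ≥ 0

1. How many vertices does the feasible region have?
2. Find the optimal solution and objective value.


1. 6
2. x1 = 10, x2 = 4, z = -62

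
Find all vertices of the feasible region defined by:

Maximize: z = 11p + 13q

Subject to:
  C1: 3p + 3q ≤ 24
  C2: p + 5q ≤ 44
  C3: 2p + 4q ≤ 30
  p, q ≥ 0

(0, 0), (8, 0), (1, 7), (0, 7.5)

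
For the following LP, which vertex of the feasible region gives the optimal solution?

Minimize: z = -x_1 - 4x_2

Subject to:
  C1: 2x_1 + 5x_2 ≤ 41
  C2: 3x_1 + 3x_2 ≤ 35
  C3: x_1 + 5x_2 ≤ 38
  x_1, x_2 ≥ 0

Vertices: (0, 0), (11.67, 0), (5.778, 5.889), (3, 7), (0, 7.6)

Evaluate the objective at each vertex of the feasible region:
  z(0, 0) = 0
  z(11.67, 0) = -11.67
  z(5.778, 5.889) = -29.33
  z(3, 7) = -31  ←
  z(0, 7.6) = -30.4
The minimum is at x_1 = 3, x_2 = 7.

(3, 7)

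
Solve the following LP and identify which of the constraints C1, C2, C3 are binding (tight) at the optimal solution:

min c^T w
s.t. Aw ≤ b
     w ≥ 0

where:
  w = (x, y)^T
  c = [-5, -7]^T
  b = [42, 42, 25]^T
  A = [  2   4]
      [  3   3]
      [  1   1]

At x = 7, y = 7, compute slack b - a·x for each constraint:
  C1: 42 − 42 = 0  (binding)
  C2: 42 − 42 = 0  (binding)
  C3: 25 − 14 = 11  (slack)

Optimal: x = 7, y = 7
Binding: C1, C2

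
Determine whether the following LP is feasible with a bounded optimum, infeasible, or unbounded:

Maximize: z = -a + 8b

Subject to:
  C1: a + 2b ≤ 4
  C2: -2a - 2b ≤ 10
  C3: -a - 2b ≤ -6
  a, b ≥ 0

Infeasible (no feasible solution exists)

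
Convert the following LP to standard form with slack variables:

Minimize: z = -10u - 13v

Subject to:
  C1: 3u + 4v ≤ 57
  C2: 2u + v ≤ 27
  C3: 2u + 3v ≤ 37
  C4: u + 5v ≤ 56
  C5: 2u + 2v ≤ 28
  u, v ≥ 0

min z = -10u - 13v

s.t.
  3u + 4v + s1 = 57
  2u + v + s2 = 27
  2u + 3v + s3 = 37
  u + 5v + s4 = 56
  2u + 2v + s5 = 28
  u, v, s1, s2, s3, s4, s5 ≥ 0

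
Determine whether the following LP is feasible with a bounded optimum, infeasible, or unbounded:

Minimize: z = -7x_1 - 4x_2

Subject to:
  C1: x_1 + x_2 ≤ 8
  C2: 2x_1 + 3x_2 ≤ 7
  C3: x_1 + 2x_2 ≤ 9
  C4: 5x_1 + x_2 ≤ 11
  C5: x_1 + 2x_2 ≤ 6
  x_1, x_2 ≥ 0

Feasible with a bounded optimal solution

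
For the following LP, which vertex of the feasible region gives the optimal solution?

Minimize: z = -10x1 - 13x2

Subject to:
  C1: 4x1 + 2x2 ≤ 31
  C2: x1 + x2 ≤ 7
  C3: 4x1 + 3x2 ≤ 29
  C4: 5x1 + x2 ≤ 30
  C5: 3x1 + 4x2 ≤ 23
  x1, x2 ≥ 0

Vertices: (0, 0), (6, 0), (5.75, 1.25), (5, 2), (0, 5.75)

Evaluate the objective at each vertex of the feasible region:
  z(0, 0) = 0
  z(6, 0) = -60
  z(5.75, 1.25) = -73.75
  z(5, 2) = -76  ←
  z(0, 5.75) = -74.75
The minimum is at x1 = 5, x2 = 2.

(5, 2)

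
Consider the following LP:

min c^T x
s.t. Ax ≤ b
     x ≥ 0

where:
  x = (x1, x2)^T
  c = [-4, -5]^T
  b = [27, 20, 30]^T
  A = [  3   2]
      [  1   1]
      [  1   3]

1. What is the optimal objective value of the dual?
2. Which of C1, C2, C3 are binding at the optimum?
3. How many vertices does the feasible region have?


1. -57
2. C1, C3
3. 4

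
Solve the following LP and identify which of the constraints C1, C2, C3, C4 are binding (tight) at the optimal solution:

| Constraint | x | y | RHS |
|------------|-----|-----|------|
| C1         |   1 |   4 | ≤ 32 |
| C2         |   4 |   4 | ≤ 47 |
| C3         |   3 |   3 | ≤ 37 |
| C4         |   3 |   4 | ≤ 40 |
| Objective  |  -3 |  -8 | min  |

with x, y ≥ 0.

At x = 4, y = 7, compute slack b - a·x for each constraint:
  C1: 32 − 32 = 0  (binding)
  C2: 47 − 44 = 3  (slack)
  C3: 37 − 33 = 4  (slack)
  C4: 40 − 40 = 0  (binding)

Optimal: x = 4, y = 7
Binding: C1, C4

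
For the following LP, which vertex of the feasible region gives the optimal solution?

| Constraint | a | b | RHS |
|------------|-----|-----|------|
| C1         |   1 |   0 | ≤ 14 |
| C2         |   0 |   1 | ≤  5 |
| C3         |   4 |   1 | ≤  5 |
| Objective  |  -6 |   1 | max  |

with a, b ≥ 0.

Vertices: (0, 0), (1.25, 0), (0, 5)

Evaluate the objective at each vertex of the feasible region:
  z(0, 0) = 0
  z(1.25, 0) = -7.5
  z(0, 5) = 5  ←
The maximum is at a = 0, b = 5.

(0, 5)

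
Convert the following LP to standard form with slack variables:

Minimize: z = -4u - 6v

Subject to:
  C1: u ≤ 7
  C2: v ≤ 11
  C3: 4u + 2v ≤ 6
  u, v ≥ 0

min z = -4u - 6v

s.t.
  u + s1 = 7
  v + s2 = 11
  4u + 2v + s3 = 6
  u, v, s1, s2, s3 ≥ 0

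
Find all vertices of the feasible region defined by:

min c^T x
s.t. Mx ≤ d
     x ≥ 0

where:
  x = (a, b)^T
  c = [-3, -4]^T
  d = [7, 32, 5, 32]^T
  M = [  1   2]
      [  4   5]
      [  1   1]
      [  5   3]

(0, 0), (5, 0), (3, 2), (0, 3.5)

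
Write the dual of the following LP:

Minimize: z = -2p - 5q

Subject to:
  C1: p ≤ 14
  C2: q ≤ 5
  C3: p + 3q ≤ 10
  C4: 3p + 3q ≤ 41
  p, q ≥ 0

Primal min cᵀx s.t. Ax ≤ b, x ≥ 0  →  Dual max −bᵀy s.t. Aᵀy ≥ −c, y ≥ 0.

Maximize: z = -14y1 - 5y2 - 10y3 - 41y4

Subject to:
  y1 + y3 + 3y4 ≥ 2
  y2 + 3y3 + 3y4 ≥ 5
  y1, y2, y3, y4 ≥ 0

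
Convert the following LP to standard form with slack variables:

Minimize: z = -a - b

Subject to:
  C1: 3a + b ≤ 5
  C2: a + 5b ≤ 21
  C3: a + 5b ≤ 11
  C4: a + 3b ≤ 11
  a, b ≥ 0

min z = -a - b

s.t.
  3a + b + s1 = 5
  a + 5b + s2 = 21
  a + 5b + s3 = 11
  a + 3b + s4 = 11
  a, b, s1, s2, s3, s4 ≥ 0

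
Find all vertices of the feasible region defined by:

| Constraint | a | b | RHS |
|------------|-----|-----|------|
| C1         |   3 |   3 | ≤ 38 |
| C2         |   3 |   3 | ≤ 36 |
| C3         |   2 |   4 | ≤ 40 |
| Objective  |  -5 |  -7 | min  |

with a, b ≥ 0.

(0, 0), (12, 0), (4, 8), (0, 10)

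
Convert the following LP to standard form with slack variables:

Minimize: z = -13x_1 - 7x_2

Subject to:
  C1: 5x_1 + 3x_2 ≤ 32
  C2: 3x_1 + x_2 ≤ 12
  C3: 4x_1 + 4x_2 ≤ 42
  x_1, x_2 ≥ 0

min z = -13x_1 - 7x_2

s.t.
  5x_1 + 3x_2 + s1 = 32
  3x_1 + x_2 + s2 = 12
  4x_1 + 4x_2 + s3 = 42
  x_1, x_2, s1, s2, s3 ≥ 0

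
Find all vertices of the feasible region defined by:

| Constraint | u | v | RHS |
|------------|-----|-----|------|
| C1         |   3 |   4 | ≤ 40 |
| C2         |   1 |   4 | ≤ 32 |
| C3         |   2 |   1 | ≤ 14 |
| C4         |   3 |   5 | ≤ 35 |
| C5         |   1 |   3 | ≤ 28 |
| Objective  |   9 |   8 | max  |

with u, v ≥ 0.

(0, 0), (7, 0), (5, 4), (0, 7)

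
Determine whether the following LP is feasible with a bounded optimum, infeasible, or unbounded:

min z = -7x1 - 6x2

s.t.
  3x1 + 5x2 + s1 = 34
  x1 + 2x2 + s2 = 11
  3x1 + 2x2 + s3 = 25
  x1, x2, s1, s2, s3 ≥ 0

Feasible with a bounded optimal solution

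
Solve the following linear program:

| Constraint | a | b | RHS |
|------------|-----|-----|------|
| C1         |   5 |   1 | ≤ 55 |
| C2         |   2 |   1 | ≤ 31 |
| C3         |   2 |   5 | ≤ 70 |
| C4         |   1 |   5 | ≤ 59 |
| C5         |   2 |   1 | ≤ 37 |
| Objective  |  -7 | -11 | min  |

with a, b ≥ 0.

Evaluate the objective at each vertex of the feasible region:
  z(0, 0) = 0
  z(11, 0) = -77
  z(9, 10) = -173  ←
  z(0, 11.8) = -129.8
The minimum is at a = 9, b = 10.

a = 9, b = 10, z = -173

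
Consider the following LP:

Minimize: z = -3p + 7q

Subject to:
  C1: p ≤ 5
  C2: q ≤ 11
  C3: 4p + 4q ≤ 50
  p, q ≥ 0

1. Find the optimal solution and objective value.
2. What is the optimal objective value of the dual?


1. p = 5, q = 0, z = -15
2. -15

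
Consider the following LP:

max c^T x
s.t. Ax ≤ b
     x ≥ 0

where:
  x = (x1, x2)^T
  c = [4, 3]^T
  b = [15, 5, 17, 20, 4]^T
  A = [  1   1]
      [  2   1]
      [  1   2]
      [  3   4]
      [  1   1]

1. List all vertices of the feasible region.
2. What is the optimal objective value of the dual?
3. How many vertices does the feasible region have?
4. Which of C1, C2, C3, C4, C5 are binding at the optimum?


1. (0, 0), (2.5, 0), (1, 3), (0, 4)
2. 13
3. 4
4. C2, C5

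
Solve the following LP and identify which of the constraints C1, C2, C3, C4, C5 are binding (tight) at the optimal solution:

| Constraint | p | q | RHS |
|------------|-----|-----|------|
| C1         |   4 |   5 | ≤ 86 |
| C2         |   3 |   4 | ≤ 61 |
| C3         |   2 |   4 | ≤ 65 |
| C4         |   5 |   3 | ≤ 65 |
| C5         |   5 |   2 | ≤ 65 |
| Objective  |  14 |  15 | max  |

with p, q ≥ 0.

At p = 7, q = 10, compute slack b - a·x for each constraint:
  C1: 86 − 78 = 8  (slack)
  C2: 61 − 61 = 0  (binding)
  C3: 65 − 54 = 11  (slack)
  C4: 65 − 65 = 0  (binding)
  C5: 65 − 55 = 10  (slack)

Optimal: p = 7, q = 10
Binding: C2, C4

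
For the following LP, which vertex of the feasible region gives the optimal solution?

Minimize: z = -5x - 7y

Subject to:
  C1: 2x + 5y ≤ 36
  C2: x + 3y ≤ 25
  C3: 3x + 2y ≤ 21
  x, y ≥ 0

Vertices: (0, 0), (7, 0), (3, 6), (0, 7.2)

Evaluate the objective at each vertex of the feasible region:
  z(0, 0) = 0
  z(7, 0) = -35
  z(3, 6) = -57  ←
  z(0, 7.2) = -50.4
The minimum is at x = 3, y = 6.

(3, 6)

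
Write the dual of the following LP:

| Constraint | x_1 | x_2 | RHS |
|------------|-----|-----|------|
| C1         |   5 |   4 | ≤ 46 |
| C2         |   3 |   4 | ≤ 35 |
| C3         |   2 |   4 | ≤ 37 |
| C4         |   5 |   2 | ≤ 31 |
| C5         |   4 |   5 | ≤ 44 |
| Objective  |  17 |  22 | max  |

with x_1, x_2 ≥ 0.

Primal max cᵀx s.t. Ax ≤ b, x ≥ 0  →  Dual min bᵀy s.t. Aᵀy ≥ c, y ≥ 0.

Minimize: z = 46y1 + 35y2 + 37y3 + 31y4 + 44y5

Subject to:
  5y1 + 3y2 + 2y3 + 5y4 + 4y5 ≥ 17
  4y1 + 4y2 + 4y3 + 2y4 + 5y5 ≥ 22
  y1, y2, y3, y4, y5 ≥ 0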